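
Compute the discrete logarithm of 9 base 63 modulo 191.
134

Baby-step giant-step with step n = ⌈√191⌉ = 14.
Baby steps 63^j mod 191 (j:value) for j=0..13: 0:1, 1:63, 2:149, 3:28, 4:45, 5:161, 6:20, 7:114, 8:115, 9:178, 10:136, 11:164, 12:18, 13:179.
Giant-step multiplier: 63^(-14) ≡ 63^(190-14) = 63^176 ≡ 24 (mod 191).
Giant steps γ_i = 9·24^i mod 191: γ_0=9, γ_1=25, γ_2=27, γ_3=75, γ_4=81, γ_5=34, γ_6=52, γ_7=102, γ_8=156, γ_9=115 (in table at j=8).
x = i·n + j = 9·14 + 8 = 134.
Check: 63^134 ≡ 9 (mod 191).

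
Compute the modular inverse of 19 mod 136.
43

gcd(19, 136) = 1, so the inverse exists.
Extended Euclidean algorithm on (136, 19):
136 = 7 × 19 + 3  ⟹  3 = (1)·136 + (-7)·19
19 = 6 × 3 + 1  ⟹  1 = (-6)·136 + (43)·19
So (43)·19 ≡ 1 (mod 136), i.e. 19^(-1) ≡ 43 (mod 136).
Check: 19 × 43 = 817 ≡ 1 (mod 136)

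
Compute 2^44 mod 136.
16

Repeated squaring. Binary of 44 = 101100.
2^1 ≡ 2 (mod 136); 2^2 ≡ 4 (mod 136); 2^4 ≡ 16 (mod 136); 2^8 ≡ 120 (mod 136); 2^16 ≡ 120 (mod 136); 2^32 ≡ 120 (mod 136)
2^44 = 2^4 × 2^8 × 2^32 ≡ 16 (mod 136)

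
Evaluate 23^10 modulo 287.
247

Repeated squaring. Binary of 10 = 1010.
23^1 ≡ 23 (mod 287); 23^2 ≡ 242 (mod 287); 23^4 ≡ 16 (mod 287); 23^8 ≡ 256 (mod 287)
23^10 = 23^2 × 23^8 ≡ 247 (mod 287)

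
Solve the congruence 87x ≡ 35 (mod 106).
x ≡ 93 (mod 106)

gcd(87, 106) = 1, which divides 35, so solutions exist.
Find 87^(-1) mod 106 by the extended Euclidean algorithm:
106 = 1 × 87 + 19  ⟹  19 = (1)·106 + (-1)·87
87 = 4 × 19 + 11  ⟹  11 = (-4)·106 + (5)·87
19 = 1 × 11 + 8  ⟹  8 = (5)·106 + (-6)·87
11 = 1 × 8 + 3  ⟹  3 = (-9)·106 + (11)·87
8 = 2 × 3 + 2  ⟹  2 = (23)·106 + (-28)·87
3 = 1 × 2 + 1  ⟹  1 = (-32)·106 + (39)·87
So (39)·87 ≡ 1 (mod 106), i.e. 87^(-1) ≡ 39 (mod 106).
x ≡ 39 × 35 = 1365 ≡ 93 (mod 106).
Check: 87 × 93 = 8091 ≡ 35 (mod 106).
Unique solution: x ≡ 93 (mod 106)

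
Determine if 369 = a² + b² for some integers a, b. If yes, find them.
12² + 15² (a=12, b=15)

Factorization: 369 = 3^2 × 41
By Fermat: n is sum of two squares iff every prime p ≡ 3 (mod 4) appears to even power.
All primes ≡ 3 (mod 4) appear to even power.
Search a = 0, 1, 2, … for 369 - a² a perfect square: first hit at a = 12: 369 - 144 = 225 = 15².
369 = 12² + 15² = 144 + 225 ✓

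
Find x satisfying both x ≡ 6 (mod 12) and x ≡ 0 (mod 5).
30

Using Chinese Remainder Theorem:
M = 12 × 5 = 60
M1 = 5, M2 = 12
y1 = 5^(-1) mod 12 = 5
y2 = 12^(-1) mod 5 = 3
x = (6×5×5 + 0×12×3) mod 60 = 30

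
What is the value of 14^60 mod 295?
196

Repeated squaring. Binary of 60 = 111100.
14^1 ≡ 14 (mod 295); 14^2 ≡ 196 (mod 295); 14^4 ≡ 66 (mod 295); 14^8 ≡ 226 (mod 295); 14^16 ≡ 41 (mod 295); 14^32 ≡ 206 (mod 295)
14^60 = 14^4 × 14^8 × 14^16 × 14^32 ≡ 196 (mod 295)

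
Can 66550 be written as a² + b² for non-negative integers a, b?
Not possible

Factorization: 66550 = 2 × 5^2 × 11^3
By Fermat: n is sum of two squares iff every prime p ≡ 3 (mod 4) appears to even power.
Prime(s) ≡ 3 (mod 4) with odd exponent: [(11, 3)]
Therefore 66550 cannot be expressed as a² + b².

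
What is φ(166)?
82

166 = 2 × 83
φ(n) = n × ∏(1 - 1/p) for each prime p dividing n
φ(166) = 166 × (1 - 1/2) × (1 - 1/83) = 82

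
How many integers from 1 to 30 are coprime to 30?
8

30 = 2 × 3 × 5
φ(n) = n × ∏(1 - 1/p) for each prime p dividing n
φ(30) = 30 × (1 - 1/2) × (1 - 1/3) × (1 - 1/5) = 8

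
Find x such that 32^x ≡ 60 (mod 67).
64

Baby-step giant-step with step n = ⌈√67⌉ = 9.
Baby steps 32^j mod 67 (j:value) for j=0..8: 0:1, 1:32, 2:19, 3:5, 4:26, 5:28, 6:25, 7:63, 8:6.
Giant-step multiplier: 32^(-9) ≡ 32^(66-9) = 32^57 ≡ 52 (mod 67).
Giant steps γ_i = 60·52^i mod 67: γ_0=60, γ_1=38, γ_2=33, γ_3=41, γ_4=55, γ_5=46, γ_6=47, γ_7=32 (in table at j=1).
x = i·n + j = 7·9 + 1 = 64.
Check: 32^64 ≡ 60 (mod 67).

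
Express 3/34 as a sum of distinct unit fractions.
1/12 + 1/204

Greedy algorithm:
3/34: ceiling(34/3) = 12, use 1/12
1/204: ceiling(204/1) = 204, use 1/204
Result: 3/34 = 1/12 + 1/204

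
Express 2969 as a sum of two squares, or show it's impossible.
37² + 40² (a=37, b=40)

Factorization: 2969 = 2969
By Fermat: n is sum of two squares iff every prime p ≡ 3 (mod 4) appears to even power.
All primes ≡ 3 (mod 4) appear to even power.
Search a = 0, 1, 2, … for 2969 - a² a perfect square: first hit at a = 37: 2969 - 1369 = 1600 = 40².
2969 = 37² + 40² = 1369 + 1600 ✓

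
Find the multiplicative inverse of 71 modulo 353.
179

gcd(71, 353) = 1, so the inverse exists.
Extended Euclidean algorithm on (353, 71):
353 = 4 × 71 + 69  ⟹  69 = (1)·353 + (-4)·71
71 = 1 × 69 + 2  ⟹  2 = (-1)·353 + (5)·71
69 = 34 × 2 + 1  ⟹  1 = (35)·353 + (-174)·71
So (-174)·71 ≡ 1 (mod 353), i.e. 71^(-1) ≡ -174 ≡ 179 (mod 353).
Check: 71 × 179 = 12709 ≡ 1 (mod 353)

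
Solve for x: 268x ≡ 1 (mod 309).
211

gcd(268, 309) = 1, so the inverse exists.
Extended Euclidean algorithm on (309, 268):
309 = 1 × 268 + 41  ⟹  41 = (1)·309 + (-1)·268
268 = 6 × 41 + 22  ⟹  22 = (-6)·309 + (7)·268
41 = 1 × 22 + 19  ⟹  19 = (7)·309 + (-8)·268
22 = 1 × 19 + 3  ⟹  3 = (-13)·309 + (15)·268
19 = 6 × 3 + 1  ⟹  1 = (85)·309 + (-98)·268
So (-98)·268 ≡ 1 (mod 309), i.e. 268^(-1) ≡ -98 ≡ 211 (mod 309).
Check: 268 × 211 = 56548 ≡ 1 (mod 309)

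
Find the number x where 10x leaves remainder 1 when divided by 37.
26

gcd(10, 37) = 1, so the inverse exists.
Extended Euclidean algorithm on (37, 10):
37 = 3 × 10 + 7  ⟹  7 = (1)·37 + (-3)·10
10 = 1 × 7 + 3  ⟹  3 = (-1)·37 + (4)·10
7 = 2 × 3 + 1  ⟹  1 = (3)·37 + (-11)·10
So (-11)·10 ≡ 1 (mod 37), i.e. 10^(-1) ≡ -11 ≡ 26 (mod 37).
Check: 10 × 26 = 260 ≡ 1 (mod 37)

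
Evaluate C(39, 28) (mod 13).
0

Using Lucas' theorem:
Write n=39 and k=28 in base 13:
n in base 13: [3, 0]
k in base 13: [2, 2]
C(39,28) mod 13 = ∏ C(n_i, k_i) mod 13
Digit binomials (mod 13): C(3,2) = 3; C(0,2) = 0 (k_i > n_i)
Product: 3 × 0 = 0 ≡ 0 (mod 13)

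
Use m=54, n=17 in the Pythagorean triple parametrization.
(2627, 1836, 3205)

Euclid's formula: a = m² - n², b = 2mn, c = m² + n²
m = 54, n = 17
a = 54² - 17² = 2916 - 289 = 2627
b = 2 × 54 × 17 = 1836
c = 54² + 17² = 2916 + 289 = 3205
Verification: 2627² + 1836² = 6901129 + 3370896 = 10272025 = 3205² ✓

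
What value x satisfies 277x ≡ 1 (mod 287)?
86

gcd(277, 287) = 1, so the inverse exists.
Extended Euclidean algorithm on (287, 277):
287 = 1 × 277 + 10  ⟹  10 = (1)·287 + (-1)·277
277 = 27 × 10 + 7  ⟹  7 = (-27)·287 + (28)·277
10 = 1 × 7 + 3  ⟹  3 = (28)·287 + (-29)·277
7 = 2 × 3 + 1  ⟹  1 = (-83)·287 + (86)·277
So (86)·277 ≡ 1 (mod 287), i.e. 277^(-1) ≡ 86 (mod 287).
Check: 277 × 86 = 23822 ≡ 1 (mod 287)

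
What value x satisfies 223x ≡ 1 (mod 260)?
7

gcd(223, 260) = 1, so the inverse exists.
Extended Euclidean algorithm on (260, 223):
260 = 1 × 223 + 37  ⟹  37 = (1)·260 + (-1)·223
223 = 6 × 37 + 1  ⟹  1 = (-6)·260 + (7)·223
So (7)·223 ≡ 1 (mod 260), i.e. 223^(-1) ≡ 7 (mod 260).
Check: 223 × 7 = 1561 ≡ 1 (mod 260)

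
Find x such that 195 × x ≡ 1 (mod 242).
139

gcd(195, 242) = 1, so the inverse exists.
Extended Euclidean algorithm on (242, 195):
242 = 1 × 195 + 47  ⟹  47 = (1)·242 + (-1)·195
195 = 4 × 47 + 7  ⟹  7 = (-4)·242 + (5)·195
47 = 6 × 7 + 5  ⟹  5 = (25)·242 + (-31)·195
7 = 1 × 5 + 2  ⟹  2 = (-29)·242 + (36)·195
5 = 2 × 2 + 1  ⟹  1 = (83)·242 + (-103)·195
So (-103)·195 ≡ 1 (mod 242), i.e. 195^(-1) ≡ -103 ≡ 139 (mod 242).
Check: 195 × 139 = 27105 ≡ 1 (mod 242)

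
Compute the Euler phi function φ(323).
288

323 = 17 × 19
φ(n) = n × ∏(1 - 1/p) for each prime p dividing n
φ(323) = 323 × (1 - 1/17) × (1 - 1/19) = 288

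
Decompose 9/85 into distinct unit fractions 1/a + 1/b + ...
1/10 + 1/170

Greedy algorithm:
9/85: ceiling(85/9) = 10, use 1/10
1/170: ceiling(170/1) = 170, use 1/170
Result: 9/85 = 1/10 + 1/170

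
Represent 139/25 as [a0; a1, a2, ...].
[5; 1, 1, 3, 1, 2]

Euclidean algorithm steps:
139 = 5 × 25 + 14
25 = 1 × 14 + 11
14 = 1 × 11 + 3
11 = 3 × 3 + 2
3 = 1 × 2 + 1
2 = 2 × 1 + 0
Continued fraction: [5; 1, 1, 3, 1, 2]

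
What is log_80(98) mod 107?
89

Baby-step giant-step with step n = ⌈√107⌉ = 11.
Baby steps 80^j mod 107 (j:value) for j=0..10: 0:1, 1:80, 2:87, 3:5, 4:79, 5:7, 6:25, 7:74, 8:35, 9:18, 10:49.
Giant-step multiplier: 80^(-11) ≡ 80^(106-11) = 80^95 ≡ 96 (mod 107).
Giant steps γ_i = 98·96^i mod 107: γ_0=98, γ_1=99, γ_2=88, γ_3=102, γ_4=55, γ_5=37, γ_6=21, γ_7=90, γ_8=80 (in table at j=1).
x = i·n + j = 8·11 + 1 = 89.
Check: 80^89 ≡ 98 (mod 107).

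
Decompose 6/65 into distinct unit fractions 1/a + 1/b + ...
1/11 + 1/715

Greedy algorithm:
6/65: ceiling(65/6) = 11, use 1/11
1/715: ceiling(715/1) = 715, use 1/715
Result: 6/65 = 1/11 + 1/715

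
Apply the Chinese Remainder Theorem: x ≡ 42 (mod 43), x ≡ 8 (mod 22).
558

Using Chinese Remainder Theorem:
M = 43 × 22 = 946
M1 = 22, M2 = 43
y1 = 22^(-1) mod 43 = 2
y2 = 43^(-1) mod 22 = 21
x = (42×22×2 + 8×43×21) mod 946 = 558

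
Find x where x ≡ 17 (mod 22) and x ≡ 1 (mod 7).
127

Using Chinese Remainder Theorem:
M = 22 × 7 = 154
M1 = 7, M2 = 22
y1 = 7^(-1) mod 22 = 19
y2 = 22^(-1) mod 7 = 1
x = (17×7×19 + 1×22×1) mod 154 = 127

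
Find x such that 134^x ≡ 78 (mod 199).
189

Baby-step giant-step with step n = ⌈√199⌉ = 15.
Baby steps 134^j mod 199 (j:value) for j=0..14: 0:1, 1:134, 2:46, 3:194, 4:126, 5:168, 6:25, 7:166, 8:155, 9:74, 10:165, 11:21, 12:28, 13:170, 14:94.
Giant-step multiplier: 134^(-15) ≡ 134^(198-15) = 134^183 ≡ 27 (mod 199).
Giant steps γ_i = 78·27^i mod 199: γ_0=78, γ_1=116, γ_2=147, γ_3=188, γ_4=101, γ_5=140, γ_6=198, γ_7=172, γ_8=67, γ_9=18, γ_10=88, γ_11=187, γ_12=74 (in table at j=9).
x = i·n + j = 12·15 + 9 = 189.
Check: 134^189 ≡ 78 (mod 199).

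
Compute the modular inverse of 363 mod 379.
71

gcd(363, 379) = 1, so the inverse exists.
Extended Euclidean algorithm on (379, 363):
379 = 1 × 363 + 16  ⟹  16 = (1)·379 + (-1)·363
363 = 22 × 16 + 11  ⟹  11 = (-22)·379 + (23)·363
16 = 1 × 11 + 5  ⟹  5 = (23)·379 + (-24)·363
11 = 2 × 5 + 1  ⟹  1 = (-68)·379 + (71)·363
So (71)·363 ≡ 1 (mod 379), i.e. 363^(-1) ≡ 71 (mod 379).
Check: 363 × 71 = 25773 ≡ 1 (mod 379)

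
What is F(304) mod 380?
303

Matrix identity: Q^n = [[F_(n+1), F_n], [F_n, F_(n-1)]] with Q = [[1,1],[1,0]].
n = 304 = 100110000₂. Square-and-multiply, entries mod 380:
Q^1 = [[1,1],[1,0]]
Q^2 = (Q^1)² = [[2,1],[1,1]]
Q^4 = (Q^2)² = [[5,3],[3,2]]
Q^9 = (Q^4)²·Q = [[55,34],[34,21]]
Q^19 = (Q^9)²·Q = [[305,1],[1,304]]
Q^38 = (Q^19)² = [[306,229],[229,77]]
Q^76 = (Q^38)² = [[157,307],[307,230]]
Q^152 = (Q^76)² = [[338,249],[249,89]]
Q^304 = (Q^152)² = [[305,303],[303,2]]
F_304 mod 380 = Q^304[0][1] = 303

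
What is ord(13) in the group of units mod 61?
3

61 is prime, so ord(13) divides φ(61) = 60.
Divisors of 60: 1, 2, 3, 4, 5, 6, 10, 12, 15, 20, 30, 60.
Repeated squaring: 13^1 ≡ 13, 13^2 ≡ 47, 13^4 ≡ 13, 13^8 ≡ 47, 13^16 ≡ 13, 13^32 ≡ 47 (mod 61).
Test 13^d mod 61 for each divisor d in increasing order:
13^1 ≡ 13
13^2 ≡ 47
13^3 = 13^2·13^1 ≡ 1  ← first divisor giving 1
The order is 3.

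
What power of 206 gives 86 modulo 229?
195

Baby-step giant-step with step n = ⌈√229⌉ = 16.
Baby steps 206^j mod 229 (j:value) for j=0..15: 0:1, 1:206, 2:71, 3:199, 4:3, 5:160, 6:213, 7:139, 8:9, 9:22, 10:181, 11:188, 12:27, 13:66, 14:85, 15:106.
Giant-step multiplier: 206^(-16) ≡ 206^(228-16) = 206^212 ≡ 82 (mod 229).
Giant steps γ_i = 86·82^i mod 229: γ_0=86, γ_1=182, γ_2=39, γ_3=221, γ_4=31, γ_5=23, γ_6=54, γ_7=77, γ_8=131, γ_9=208, γ_10=110, γ_11=89, γ_12=199 (in table at j=3).
x = i·n + j = 12·16 + 3 = 195.
Check: 206^195 ≡ 86 (mod 229).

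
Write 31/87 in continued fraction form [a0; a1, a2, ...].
[0; 2, 1, 4, 6]

Euclidean algorithm steps:
31 = 0 × 87 + 31
87 = 2 × 31 + 25
31 = 1 × 25 + 6
25 = 4 × 6 + 1
6 = 6 × 1 + 0
Continued fraction: [0; 2, 1, 4, 6]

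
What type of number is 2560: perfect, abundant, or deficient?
abundant

Proper divisors of 2560: sum = 1 + 2 + 4 + 5 + 8 + 10 + 16 + 20 + ... + 320 + 512 + 640 + 1280 (19 divisors) = 3578
Since 3578 > 2560, 2560 is abundant.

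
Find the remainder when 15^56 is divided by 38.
35

Repeated squaring. Binary of 56 = 111000.
15^1 ≡ 15 (mod 38); 15^2 ≡ 35 (mod 38); 15^4 ≡ 9 (mod 38); 15^8 ≡ 5 (mod 38); 15^16 ≡ 25 (mod 38); 15^32 ≡ 17 (mod 38)
15^56 = 15^8 × 15^16 × 15^32 ≡ 35 (mod 38)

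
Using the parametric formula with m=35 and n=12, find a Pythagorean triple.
(1081, 840, 1369)

Euclid's formula: a = m² - n², b = 2mn, c = m² + n²
m = 35, n = 12
a = 35² - 12² = 1225 - 144 = 1081
b = 2 × 35 × 12 = 840
c = 35² + 12² = 1225 + 144 = 1369
Verification: 1081² + 840² = 1168561 + 705600 = 1874161 = 1369² ✓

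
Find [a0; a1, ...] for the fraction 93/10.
[9; 3, 3]

Euclidean algorithm steps:
93 = 9 × 10 + 3
10 = 3 × 3 + 1
3 = 3 × 1 + 0
Continued fraction: [9; 3, 3]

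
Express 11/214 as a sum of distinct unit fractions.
1/20 + 1/714 + 1/763980

Greedy algorithm:
11/214: ceiling(214/11) = 20, use 1/20
3/2140: ceiling(2140/3) = 714, use 1/714
1/763980: ceiling(763980/1) = 763980, use 1/763980
Result: 11/214 = 1/20 + 1/714 + 1/763980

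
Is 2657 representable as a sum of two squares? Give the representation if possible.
16² + 49² (a=16, b=49)

Factorization: 2657 = 2657
By Fermat: n is sum of two squares iff every prime p ≡ 3 (mod 4) appears to even power.
All primes ≡ 3 (mod 4) appear to even power.
Search a = 0, 1, 2, … for 2657 - a² a perfect square: first hit at a = 16: 2657 - 256 = 2401 = 49².
2657 = 16² + 49² = 256 + 2401 ✓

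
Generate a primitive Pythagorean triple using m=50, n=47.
(291, 4700, 4709)

Euclid's formula: a = m² - n², b = 2mn, c = m² + n²
m = 50, n = 47
a = 50² - 47² = 2500 - 2209 = 291
b = 2 × 50 × 47 = 4700
c = 50² + 47² = 2500 + 2209 = 4709
Verification: 291² + 4700² = 84681 + 22090000 = 22174681 = 4709² ✓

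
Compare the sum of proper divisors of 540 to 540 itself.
abundant

Proper divisors of 540: sum = 1 + 2 + 3 + 4 + 5 + 6 + 9 + 10 + ... + 108 + 135 + 180 + 270 (23 divisors) = 1140
Since 1140 > 540, 540 is abundant.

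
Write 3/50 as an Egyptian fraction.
1/17 + 1/850

Greedy algorithm:
3/50: ceiling(50/3) = 17, use 1/17
1/850: ceiling(850/1) = 850, use 1/850
Result: 3/50 = 1/17 + 1/850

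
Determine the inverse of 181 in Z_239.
103

gcd(181, 239) = 1, so the inverse exists.
Extended Euclidean algorithm on (239, 181):
239 = 1 × 181 + 58  ⟹  58 = (1)·239 + (-1)·181
181 = 3 × 58 + 7  ⟹  7 = (-3)·239 + (4)·181
58 = 8 × 7 + 2  ⟹  2 = (25)·239 + (-33)·181
7 = 3 × 2 + 1  ⟹  1 = (-78)·239 + (103)·181
So (103)·181 ≡ 1 (mod 239), i.e. 181^(-1) ≡ 103 (mod 239).
Check: 181 × 103 = 18643 ≡ 1 (mod 239)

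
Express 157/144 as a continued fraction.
[1; 11, 13]

Euclidean algorithm steps:
157 = 1 × 144 + 13
144 = 11 × 13 + 1
13 = 13 × 1 + 0
Continued fraction: [1; 11, 13]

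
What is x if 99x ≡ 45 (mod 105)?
x ≡ 10 (mod 35)

gcd(99, 105) = 3, which divides 45, so solutions exist.
Divide through by 3: 33x ≡ 15 (mod 35).
Find 33^(-1) mod 35 by the extended Euclidean algorithm:
35 = 1 × 33 + 2  ⟹  2 = (1)·35 + (-1)·33
33 = 16 × 2 + 1  ⟹  1 = (-16)·35 + (17)·33
So (17)·33 ≡ 1 (mod 35), i.e. 33^(-1) ≡ 17 (mod 35).
x ≡ 17 × 15 = 255 ≡ 10 (mod 35).
Check: 99 × 10 = 990 ≡ 45 (mod 105).
x ≡ 10 (mod 35), giving 3 solutions mod 105.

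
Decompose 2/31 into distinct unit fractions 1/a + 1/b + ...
1/16 + 1/496

Greedy algorithm:
2/31: ceiling(31/2) = 16, use 1/16
1/496: ceiling(496/1) = 496, use 1/496
Result: 2/31 = 1/16 + 1/496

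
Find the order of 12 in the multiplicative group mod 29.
4

29 is prime, so ord(12) divides φ(29) = 28.
Divisors of 28: 1, 2, 4, 7, 14, 28.
Repeated squaring: 12^1 ≡ 12, 12^2 ≡ 28, 12^4 ≡ 1, 12^8 ≡ 1, 12^16 ≡ 1 (mod 29).
Test 12^d mod 29 for each divisor d in increasing order:
12^1 ≡ 12
12^2 ≡ 28
12^4 ≡ 1  ← first divisor giving 1
The order is 4.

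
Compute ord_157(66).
156

157 is prime, so ord(66) divides φ(157) = 156.
Divisors of 156: 1, 2, 3, 4, 6, 12, 13, 26, 39, 52, 78, 156.
Repeated squaring: 66^1 ≡ 66, 66^2 ≡ 117, 66^4 ≡ 30, 66^8 ≡ 115, 66^16 ≡ 37, 66^32 ≡ 113, 66^64 ≡ 52, 66^128 ≡ 35 (mod 157).
Test 66^d mod 157 for each divisor d in increasing order:
66^1 ≡ 66
66^2 ≡ 117
66^3 = 66^2·66^1 ≡ 29
66^4 ≡ 30
66^6 = 66^4·66^2 ≡ 56
66^12 = 66^8·66^4 ≡ 153
66^13 = 66^8·66^4·66^1 ≡ 50
66^26 = 66^16·66^8·66^2 ≡ 145
66^39 = 66^32·66^4·66^2·66^1 ≡ 28
66^52 = 66^32·66^16·66^4 ≡ 144
66^78 = 66^64·66^8·66^4·66^2 ≡ 156
66^156 = 66^128·66^16·66^8·66^4 ≡ 1  ← first divisor giving 1
The order is 156.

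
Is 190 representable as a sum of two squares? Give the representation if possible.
Not possible

Factorization: 190 = 2 × 5 × 19
By Fermat: n is sum of two squares iff every prime p ≡ 3 (mod 4) appears to even power.
Prime(s) ≡ 3 (mod 4) with odd exponent: [(19, 1)]
Therefore 190 cannot be expressed as a² + b².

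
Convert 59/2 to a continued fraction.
[29; 2]

Euclidean algorithm steps:
59 = 29 × 2 + 1
2 = 2 × 1 + 0
Continued fraction: [29; 2]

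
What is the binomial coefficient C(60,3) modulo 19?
1

Using Lucas' theorem:
Write n=60 and k=3 in base 19:
n in base 19: [3, 3]
k in base 19: [0, 3]
C(60,3) mod 19 = ∏ C(n_i, k_i) mod 19
Digit binomials (mod 19): C(3,0) = 1; C(3,3) = 1
Product: 1 × 1 = 1 ≡ 1 (mod 19)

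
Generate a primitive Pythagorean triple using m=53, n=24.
(2233, 2544, 3385)

Euclid's formula: a = m² - n², b = 2mn, c = m² + n²
m = 53, n = 24
a = 53² - 24² = 2809 - 576 = 2233
b = 2 × 53 × 24 = 2544
c = 53² + 24² = 2809 + 576 = 3385
Verification: 2233² + 2544² = 4986289 + 6471936 = 11458225 = 3385² ✓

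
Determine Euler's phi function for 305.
240

305 = 5 × 61
φ(n) = n × ∏(1 - 1/p) for each prime p dividing n
φ(305) = 305 × (1 - 1/5) × (1 - 1/61) = 240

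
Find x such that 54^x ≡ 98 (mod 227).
51

Baby-step giant-step with step n = ⌈√227⌉ = 16.
Baby steps 54^j mod 227 (j:value) for j=0..15: 0:1, 1:54, 2:192, 3:153, 4:90, 5:93, 6:28, 7:150, 8:155, 9:198, 10:23, 11:107, 12:103, 13:114, 14:27, 15:96.
Giant-step multiplier: 54^(-16) ≡ 54^(226-16) = 54^210 ≡ 92 (mod 227).
Giant steps γ_i = 98·92^i mod 227: γ_0=98, γ_1=163, γ_2=14, γ_3=153 (in table at j=3).
x = i·n + j = 3·16 + 3 = 51.
Check: 54^51 ≡ 98 (mod 227).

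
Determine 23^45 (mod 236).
39

Repeated squaring. Binary of 45 = 101101.
23^1 ≡ 23 (mod 236); 23^2 ≡ 57 (mod 236); 23^4 ≡ 181 (mod 236); 23^8 ≡ 193 (mod 236); 23^16 ≡ 197 (mod 236); 23^32 ≡ 105 (mod 236)
23^45 = 23^1 × 23^4 × 23^8 × 23^32 ≡ 39 (mod 236)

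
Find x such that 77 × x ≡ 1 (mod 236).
141

gcd(77, 236) = 1, so the inverse exists.
Extended Euclidean algorithm on (236, 77):
236 = 3 × 77 + 5  ⟹  5 = (1)·236 + (-3)·77
77 = 15 × 5 + 2  ⟹  2 = (-15)·236 + (46)·77
5 = 2 × 2 + 1  ⟹  1 = (31)·236 + (-95)·77
So (-95)·77 ≡ 1 (mod 236), i.e. 77^(-1) ≡ -95 ≡ 141 (mod 236).
Check: 77 × 141 = 10857 ≡ 1 (mod 236)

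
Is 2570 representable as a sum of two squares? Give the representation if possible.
13² + 49² (a=13, b=49)

Factorization: 2570 = 2 × 5 × 257
By Fermat: n is sum of two squares iff every prime p ≡ 3 (mod 4) appears to even power.
All primes ≡ 3 (mod 4) appear to even power.
Search a = 0, 1, 2, … for 2570 - a² a perfect square: first hit at a = 13: 2570 - 169 = 2401 = 49².
2570 = 13² + 49² = 169 + 2401 ✓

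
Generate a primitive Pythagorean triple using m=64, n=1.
(4095, 128, 4097)

Euclid's formula: a = m² - n², b = 2mn, c = m² + n²
m = 64, n = 1
a = 64² - 1² = 4096 - 1 = 4095
b = 2 × 64 × 1 = 128
c = 64² + 1² = 4096 + 1 = 4097
Verification: 4095² + 128² = 16769025 + 16384 = 16785409 = 4097² ✓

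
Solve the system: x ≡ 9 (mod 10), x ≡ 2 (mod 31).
219

Using Chinese Remainder Theorem:
M = 10 × 31 = 310
M1 = 31, M2 = 10
y1 = 31^(-1) mod 10 = 1
y2 = 10^(-1) mod 31 = 28
x = (9×31×1 + 2×10×28) mod 310 = 219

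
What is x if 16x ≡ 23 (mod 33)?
x ≡ 20 (mod 33)

gcd(16, 33) = 1, which divides 23, so solutions exist.
Find 16^(-1) mod 33 by the extended Euclidean algorithm:
33 = 2 × 16 + 1  ⟹  1 = (1)·33 + (-2)·16
So (-2)·16 ≡ 1 (mod 33), i.e. 16^(-1) ≡ -2 ≡ 31 (mod 33).
x ≡ 31 × 23 = 713 ≡ 20 (mod 33).
Check: 16 × 20 = 320 ≡ 23 (mod 33).
Unique solution: x ≡ 20 (mod 33)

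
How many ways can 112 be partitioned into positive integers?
761002156

p(n) counts ways to write n as a sum of positive integers (order ignored).
Euler's pentagonal recurrence: p(k) = p(k-1) + p(k-2) - p(k-5) - p(k-7) + p(k-12) + p(k-15) - ... (offsets j(3j∓1)/2, signs ++--, p(0)=1, p(<0)=0).
DP table for k = 0..111: p(0)=1, p(1)=1, p(2)=2, p(3)=3, p(4)=5, p(5)=7, p(6)=11, p(7)=15, p(8)=22, p(9)=30, p(10)=42, p(11)=56, p(12)=77, p(13)=101, p(14)=135, p(15)=176, p(16)=231, p(17)=297, p(18)=385, p(19)=490, p(20)=627, p(21)=792, p(22)=1002, p(23)=1255, p(24)=1575, p(25)=1958, p(26)=2436, p(27)=3010, p(28)=3718, p(29)=4565, p(30)=5604, p(31)=6842, p(32)=8349, p(33)=10143, p(34)=12310, p(35)=14883, p(36)=17977, p(37)=21637, p(38)=26015, p(39)=31185, p(40)=37338, p(41)=44583, p(42)=53174, p(43)=63261, p(44)=75175, p(45)=89134, p(46)=105558, p(47)=124754, p(48)=147273, p(49)=173525, p(50)=204226, p(51)=239943, p(52)=281589, p(53)=329931, p(54)=386155, p(55)=451276, p(56)=526823, p(57)=614154, p(58)=715220, p(59)=831820, p(60)=966467, p(61)=1121505, p(62)=1300156, p(63)=1505499, p(64)=1741630, p(65)=2012558, p(66)=2323520, p(67)=2679689, p(68)=3087735, p(69)=3554345, p(70)=4087968, p(71)=4697205, p(72)=5392783, p(73)=6185689, p(74)=7089500, p(75)=8118264, p(76)=9289091, p(77)=10619863, p(78)=12132164, p(79)=13848650, p(80)=15796476, p(81)=18004327, p(82)=20506255, p(83)=23338469, p(84)=26543660, p(85)=30167357, p(86)=34262962, p(87)=38887673, p(88)=44108109, p(89)=49995925, p(90)=56634173, p(91)=64112359, p(92)=72533807, p(93)=82010177, p(94)=92669720, p(95)=104651419, p(96)=118114304, p(97)=133230930, p(98)=150198136, p(99)=169229875, p(100)=190569292, p(101)=214481126, p(102)=241265379, p(103)=271248950, p(104)=304801365, p(105)=342325709, p(106)=384276336, p(107)=431149389, p(108)=483502844, p(109)=541946240, p(110)=607163746, p(111)=679903203.
Final step: p(112) = p(111) + p(110) - p(107) - p(105) + p(100) + p(97) - p(90) - p(86) + p(77) + p(72) - p(61) - p(55) + p(42) + p(35) - p(20) - p(12)
= 679903203 + 607163746 - 431149389 - 342325709 + 190569292 + 133230930 - 56634173 - 34262962 + 10619863 + 5392783 - 1121505 - 451276 + 53174 + 14883 - 627 - 77
= 761002156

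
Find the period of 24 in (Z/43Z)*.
21

43 is prime, so ord(24) divides φ(43) = 42.
Divisors of 42: 1, 2, 3, 6, 7, 14, 21, 42.
Repeated squaring: 24^1 ≡ 24, 24^2 ≡ 17, 24^4 ≡ 31, 24^8 ≡ 15, 24^16 ≡ 10, 24^32 ≡ 14 (mod 43).
Test 24^d mod 43 for each divisor d in increasing order:
24^1 ≡ 24
24^2 ≡ 17
24^3 = 24^2·24^1 ≡ 21
24^6 = 24^4·24^2 ≡ 11
24^7 = 24^4·24^2·24^1 ≡ 6
24^14 = 24^8·24^4·24^2 ≡ 36
24^21 = 24^16·24^4·24^1 ≡ 1  ← first divisor giving 1
The order is 21.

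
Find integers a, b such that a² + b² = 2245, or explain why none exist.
6² + 47² (a=6, b=47)

Factorization: 2245 = 5 × 449
By Fermat: n is sum of two squares iff every prime p ≡ 3 (mod 4) appears to even power.
All primes ≡ 3 (mod 4) appear to even power.
Search a = 0, 1, 2, … for 2245 - a² a perfect square: first hit at a = 6: 2245 - 36 = 2209 = 47².
2245 = 6² + 47² = 36 + 2209 ✓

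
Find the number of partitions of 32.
8349

p(n) counts ways to write n as a sum of positive integers (order ignored).
Euler's pentagonal recurrence: p(k) = p(k-1) + p(k-2) - p(k-5) - p(k-7) + p(k-12) + p(k-15) - ... (offsets j(3j∓1)/2, signs ++--, p(0)=1, p(<0)=0).
DP table for k = 0..31: p(0)=1, p(1)=1, p(2)=2, p(3)=3, p(4)=5, p(5)=7, p(6)=11, p(7)=15, p(8)=22, p(9)=30, p(10)=42, p(11)=56, p(12)=77, p(13)=101, p(14)=135, p(15)=176, p(16)=231, p(17)=297, p(18)=385, p(19)=490, p(20)=627, p(21)=792, p(22)=1002, p(23)=1255, p(24)=1575, p(25)=1958, p(26)=2436, p(27)=3010, p(28)=3718, p(29)=4565, p(30)=5604, p(31)=6842.
Final step: p(32) = p(31) + p(30) - p(27) - p(25) + p(20) + p(17) - p(10) - p(6)
= 6842 + 5604 - 3010 - 1958 + 627 + 297 - 42 - 11
= 8349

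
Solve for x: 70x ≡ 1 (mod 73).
24

gcd(70, 73) = 1, so the inverse exists.
Extended Euclidean algorithm on (73, 70):
73 = 1 × 70 + 3  ⟹  3 = (1)·73 + (-1)·70
70 = 23 × 3 + 1  ⟹  1 = (-23)·73 + (24)·70
So (24)·70 ≡ 1 (mod 73), i.e. 70^(-1) ≡ 24 (mod 73).
Check: 70 × 24 = 1680 ≡ 1 (mod 73)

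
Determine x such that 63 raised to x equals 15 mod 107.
91

Baby-step giant-step with step n = ⌈√107⌉ = 11.
Baby steps 63^j mod 107 (j:value) for j=0..10: 0:1, 1:63, 2:10, 3:95, 4:100, 5:94, 6:37, 7:84, 8:49, 9:91, 10:62.
Giant-step multiplier: 63^(-11) ≡ 63^(106-11) = 63^95 ≡ 2 (mod 107).
Giant steps γ_i = 15·2^i mod 107: γ_0=15, γ_1=30, γ_2=60, γ_3=13, γ_4=26, γ_5=52, γ_6=104, γ_7=101, γ_8=95 (in table at j=3).
x = i·n + j = 8·11 + 3 = 91.
Check: 63^91 ≡ 15 (mod 107).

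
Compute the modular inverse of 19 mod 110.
29

gcd(19, 110) = 1, so the inverse exists.
Extended Euclidean algorithm on (110, 19):
110 = 5 × 19 + 15  ⟹  15 = (1)·110 + (-5)·19
19 = 1 × 15 + 4  ⟹  4 = (-1)·110 + (6)·19
15 = 3 × 4 + 3  ⟹  3 = (4)·110 + (-23)·19
4 = 1 × 3 + 1  ⟹  1 = (-5)·110 + (29)·19
So (29)·19 ≡ 1 (mod 110), i.e. 19^(-1) ≡ 29 (mod 110).
Check: 19 × 29 = 551 ≡ 1 (mod 110)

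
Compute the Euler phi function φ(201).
132

201 = 3 × 67
φ(n) = n × ∏(1 - 1/p) for each prime p dividing n
φ(201) = 201 × (1 - 1/3) × (1 - 1/67) = 132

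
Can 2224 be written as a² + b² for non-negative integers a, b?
Not possible

Factorization: 2224 = 2^4 × 139
By Fermat: n is sum of two squares iff every prime p ≡ 3 (mod 4) appears to even power.
Prime(s) ≡ 3 (mod 4) with odd exponent: [(139, 1)]
Therefore 2224 cannot be expressed as a² + b².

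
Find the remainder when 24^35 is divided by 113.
73

Repeated squaring. Binary of 35 = 100011.
24^1 ≡ 24 (mod 113); 24^2 ≡ 11 (mod 113); 24^4 ≡ 8 (mod 113); 24^8 ≡ 64 (mod 113); 24^16 ≡ 28 (mod 113); 24^32 ≡ 106 (mod 113)
24^35 = 24^1 × 24^2 × 24^32 ≡ 73 (mod 113)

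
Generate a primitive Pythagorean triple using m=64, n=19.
(3735, 2432, 4457)

Euclid's formula: a = m² - n², b = 2mn, c = m² + n²
m = 64, n = 19
a = 64² - 19² = 4096 - 361 = 3735
b = 2 × 64 × 19 = 2432
c = 64² + 19² = 4096 + 361 = 4457
Verification: 3735² + 2432² = 13950225 + 5914624 = 19864849 = 4457² ✓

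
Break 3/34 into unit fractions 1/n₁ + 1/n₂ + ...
1/12 + 1/204

Greedy algorithm:
3/34: ceiling(34/3) = 12, use 1/12
1/204: ceiling(204/1) = 204, use 1/204
Result: 3/34 = 1/12 + 1/204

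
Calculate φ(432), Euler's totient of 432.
144

432 = 2^4 × 3^3
φ(n) = n × ∏(1 - 1/p) for each prime p dividing n
φ(432) = 432 × (1 - 1/2) × (1 - 1/3) = 144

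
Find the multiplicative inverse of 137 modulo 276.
137

gcd(137, 276) = 1, so the inverse exists.
Extended Euclidean algorithm on (276, 137):
276 = 2 × 137 + 2  ⟹  2 = (1)·276 + (-2)·137
137 = 68 × 2 + 1  ⟹  1 = (-68)·276 + (137)·137
So (137)·137 ≡ 1 (mod 276), i.e. 137^(-1) ≡ 137 (mod 276).
Check: 137 × 137 = 18769 ≡ 1 (mod 276)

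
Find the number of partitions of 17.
297

p(n) counts ways to write n as a sum of positive integers (order ignored).
Euler's pentagonal recurrence: p(k) = p(k-1) + p(k-2) - p(k-5) - p(k-7) + p(k-12) + p(k-15) - ... (offsets j(3j∓1)/2, signs ++--, p(0)=1, p(<0)=0).
DP table for k = 0..16: p(0)=1, p(1)=1, p(2)=2, p(3)=3, p(4)=5, p(5)=7, p(6)=11, p(7)=15, p(8)=22, p(9)=30, p(10)=42, p(11)=56, p(12)=77, p(13)=101, p(14)=135, p(15)=176, p(16)=231.
Final step: p(17) = p(16) + p(15) - p(12) - p(10) + p(5) + p(2)
= 231 + 176 - 77 - 42 + 7 + 2
= 297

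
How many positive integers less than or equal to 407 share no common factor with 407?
360

407 = 11 × 37
φ(n) = n × ∏(1 - 1/p) for each prime p dividing n
φ(407) = 407 × (1 - 1/11) × (1 - 1/37) = 360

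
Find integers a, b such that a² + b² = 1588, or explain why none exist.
12² + 38² (a=12, b=38)

Factorization: 1588 = 2^2 × 397
By Fermat: n is sum of two squares iff every prime p ≡ 3 (mod 4) appears to even power.
All primes ≡ 3 (mod 4) appear to even power.
Search a = 0, 1, 2, … for 1588 - a² a perfect square: first hit at a = 12: 1588 - 144 = 1444 = 38².
1588 = 12² + 38² = 144 + 1444 ✓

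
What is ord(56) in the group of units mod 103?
3

103 is prime, so ord(56) divides φ(103) = 102.
Divisors of 102: 1, 2, 3, 6, 17, 34, 51, 102.
Repeated squaring: 56^1 ≡ 56, 56^2 ≡ 46, 56^4 ≡ 56, 56^8 ≡ 46, 56^16 ≡ 56, 56^32 ≡ 46, 56^64 ≡ 56 (mod 103).
Test 56^d mod 103 for each divisor d in increasing order:
56^1 ≡ 56
56^2 ≡ 46
56^3 = 56^2·56^1 ≡ 1  ← first divisor giving 1
The order is 3.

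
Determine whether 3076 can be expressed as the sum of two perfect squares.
24² + 50² (a=24, b=50)

Factorization: 3076 = 2^2 × 769
By Fermat: n is sum of two squares iff every prime p ≡ 3 (mod 4) appears to even power.
All primes ≡ 3 (mod 4) appear to even power.
Search a = 0, 1, 2, … for 3076 - a² a perfect square: first hit at a = 24: 3076 - 576 = 2500 = 50².
3076 = 24² + 50² = 576 + 2500 ✓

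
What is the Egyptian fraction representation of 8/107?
1/14 + 1/300 + 1/224700

Greedy algorithm:
8/107: ceiling(107/8) = 14, use 1/14
5/1498: ceiling(1498/5) = 300, use 1/300
1/224700: ceiling(224700/1) = 224700, use 1/224700
Result: 8/107 = 1/14 + 1/300 + 1/224700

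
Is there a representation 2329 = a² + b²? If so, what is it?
5² + 48² (a=5, b=48)

Factorization: 2329 = 17 × 137
By Fermat: n is sum of two squares iff every prime p ≡ 3 (mod 4) appears to even power.
All primes ≡ 3 (mod 4) appear to even power.
Search a = 0, 1, 2, … for 2329 - a² a perfect square: first hit at a = 5: 2329 - 25 = 2304 = 48².
2329 = 5² + 48² = 25 + 2304 ✓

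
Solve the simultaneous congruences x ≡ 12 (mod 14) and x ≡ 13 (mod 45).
418

Using Chinese Remainder Theorem:
M = 14 × 45 = 630
M1 = 45, M2 = 14
y1 = 45^(-1) mod 14 = 5
y2 = 14^(-1) mod 45 = 29
x = (12×45×5 + 13×14×29) mod 630 = 418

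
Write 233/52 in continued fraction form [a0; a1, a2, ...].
[4; 2, 12, 2]

Euclidean algorithm steps:
233 = 4 × 52 + 25
52 = 2 × 25 + 2
25 = 12 × 2 + 1
2 = 2 × 1 + 0
Continued fraction: [4; 2, 12, 2]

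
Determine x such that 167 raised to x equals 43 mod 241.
213

Baby-step giant-step with step n = ⌈√241⌉ = 16.
Baby steps 167^j mod 241 (j:value) for j=0..15: 0:1, 1:167, 2:174, 3:138, 4:151, 5:153, 6:5, 7:112, 8:147, 9:208, 10:32, 11:42, 12:25, 13:78, 14:12, 15:76.
Giant-step multiplier: 167^(-16) ≡ 167^(240-16) = 167^224 ≡ 119 (mod 241).
Giant steps γ_i = 43·119^i mod 241: γ_0=43, γ_1=56, γ_2=157, γ_3=126, γ_4=52, γ_5=163, γ_6=117, γ_7=186, γ_8=203, γ_9=57, γ_10=35, γ_11=68, γ_12=139, γ_13=153 (in table at j=5).
x = i·n + j = 13·16 + 5 = 213.
Check: 167^213 ≡ 43 (mod 241).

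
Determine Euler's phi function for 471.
312

471 = 3 × 157
φ(n) = n × ∏(1 - 1/p) for each prime p dividing n
φ(471) = 471 × (1 - 1/3) × (1 - 1/157) = 312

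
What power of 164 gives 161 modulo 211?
130

Baby-step giant-step with step n = ⌈√211⌉ = 15.
Baby steps 164^j mod 211 (j:value) for j=0..14: 0:1, 1:164, 2:99, 3:200, 4:95, 5:177, 6:121, 7:10, 8:163, 9:146, 10:101, 11:106, 12:82, 13:155, 14:100.
Giant-step multiplier: 164^(-15) ≡ 164^(210-15) = 164^195 ≡ 40 (mod 211).
Giant steps γ_i = 161·40^i mod 211: γ_0=161, γ_1=110, γ_2=180, γ_3=26, γ_4=196, γ_5=33, γ_6=54, γ_7=50, γ_8=101 (in table at j=10).
x = i·n + j = 8·15 + 10 = 130.
Check: 164^130 ≡ 161 (mod 211).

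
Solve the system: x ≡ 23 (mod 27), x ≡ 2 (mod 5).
77

Using Chinese Remainder Theorem:
M = 27 × 5 = 135
M1 = 5, M2 = 27
y1 = 5^(-1) mod 27 = 11
y2 = 27^(-1) mod 5 = 3
x = (23×5×11 + 2×27×3) mod 135 = 77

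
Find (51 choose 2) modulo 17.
0

Using Lucas' theorem:
Write n=51 and k=2 in base 17:
n in base 17: [3, 0]
k in base 17: [0, 2]
C(51,2) mod 17 = ∏ C(n_i, k_i) mod 17
Digit binomials (mod 17): C(3,0) = 1; C(0,2) = 0 (k_i > n_i)
Product: 1 × 0 = 0 ≡ 0 (mod 17)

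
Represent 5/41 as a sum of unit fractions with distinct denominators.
1/9 + 1/93 + 1/11439

Greedy algorithm:
5/41: ceiling(41/5) = 9, use 1/9
4/369: ceiling(369/4) = 93, use 1/93
1/11439: ceiling(11439/1) = 11439, use 1/11439
Result: 5/41 = 1/9 + 1/93 + 1/11439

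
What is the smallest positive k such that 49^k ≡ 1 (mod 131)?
65

131 is prime, so ord(49) divides φ(131) = 130.
Divisors of 130: 1, 2, 5, 10, 13, 26, 65, 130.
Repeated squaring: 49^1 ≡ 49, 49^2 ≡ 43, 49^4 ≡ 15, 49^8 ≡ 94, 49^16 ≡ 59, 49^32 ≡ 75, 49^64 ≡ 123, 49^128 ≡ 64 (mod 131).
Test 49^d mod 131 for each divisor d in increasing order:
49^1 ≡ 49
49^2 ≡ 43
49^5 = 49^4·49^1 ≡ 80
49^10 = 49^8·49^2 ≡ 112
49^13 = 49^8·49^4·49^1 ≡ 53
49^26 = 49^16·49^8·49^2 ≡ 58
49^65 = 49^64·49^1 ≡ 1  ← first divisor giving 1
The order is 65.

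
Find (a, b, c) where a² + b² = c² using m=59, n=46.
(1365, 5428, 5597)

Euclid's formula: a = m² - n², b = 2mn, c = m² + n²
m = 59, n = 46
a = 59² - 46² = 3481 - 2116 = 1365
b = 2 × 59 × 46 = 5428
c = 59² + 46² = 3481 + 2116 = 5597
Verification: 1365² + 5428² = 1863225 + 29463184 = 31326409 = 5597² ✓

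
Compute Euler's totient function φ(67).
66

67 = 67
φ(n) = n × ∏(1 - 1/p) for each prime p dividing n
φ(67) = 67 × (1 - 1/67) = 66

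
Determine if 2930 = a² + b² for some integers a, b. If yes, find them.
11² + 53² (a=11, b=53)

Factorization: 2930 = 2 × 5 × 293
By Fermat: n is sum of two squares iff every prime p ≡ 3 (mod 4) appears to even power.
All primes ≡ 3 (mod 4) appear to even power.
Search a = 0, 1, 2, … for 2930 - a² a perfect square: first hit at a = 11: 2930 - 121 = 2809 = 53².
2930 = 11² + 53² = 121 + 2809 ✓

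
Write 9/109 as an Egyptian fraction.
1/13 + 1/178 + 1/36033 + 1/1817691892 + 1/8260009533788657268

Greedy algorithm:
9/109: ceiling(109/9) = 13, use 1/13
8/1417: ceiling(1417/8) = 178, use 1/178
7/252226: ceiling(252226/7) = 36033, use 1/36033
5/9088459458: ceiling(9088459458/5) = 1817691892, use 1/1817691892
1/8260009533788657268: ceiling(8260009533788657268/1) = 8260009533788657268, use 1/8260009533788657268
Result: 9/109 = 1/13 + 1/178 + 1/36033 + 1/1817691892 + 1/8260009533788657268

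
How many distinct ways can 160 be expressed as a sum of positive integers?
107438159466

p(n) counts ways to write n as a sum of positive integers (order ignored).
Euler's pentagonal recurrence: p(k) = p(k-1) + p(k-2) - p(k-5) - p(k-7) + p(k-12) + p(k-15) - ... (offsets j(3j∓1)/2, signs ++--, p(0)=1, p(<0)=0).
DP table for k = 0..159: p(0)=1, p(1)=1, p(2)=2, p(3)=3, p(4)=5, p(5)=7, p(6)=11, p(7)=15, p(8)=22, p(9)=30, p(10)=42, p(11)=56, p(12)=77, p(13)=101, p(14)=135, p(15)=176, p(16)=231, p(17)=297, p(18)=385, p(19)=490, p(20)=627, p(21)=792, p(22)=1002, p(23)=1255, p(24)=1575, p(25)=1958, p(26)=2436, p(27)=3010, p(28)=3718, p(29)=4565, p(30)=5604, p(31)=6842, p(32)=8349, p(33)=10143, p(34)=12310, p(35)=14883, p(36)=17977, p(37)=21637, p(38)=26015, p(39)=31185, p(40)=37338, p(41)=44583, p(42)=53174, p(43)=63261, p(44)=75175, p(45)=89134, p(46)=105558, p(47)=124754, p(48)=147273, p(49)=173525, p(50)=204226, p(51)=239943, p(52)=281589, p(53)=329931, p(54)=386155, p(55)=451276, p(56)=526823, p(57)=614154, p(58)=715220, p(59)=831820, p(60)=966467, p(61)=1121505, p(62)=1300156, p(63)=1505499, p(64)=1741630, p(65)=2012558, p(66)=2323520, p(67)=2679689, p(68)=3087735, p(69)=3554345, p(70)=4087968, p(71)=4697205, p(72)=5392783, p(73)=6185689, p(74)=7089500, p(75)=8118264, p(76)=9289091, p(77)=10619863, p(78)=12132164, p(79)=13848650, p(80)=15796476, p(81)=18004327, p(82)=20506255, p(83)=23338469, p(84)=26543660, p(85)=30167357, p(86)=34262962, p(87)=38887673, p(88)=44108109, p(89)=49995925, p(90)=56634173, p(91)=64112359, p(92)=72533807, p(93)=82010177, p(94)=92669720, p(95)=104651419, p(96)=118114304, p(97)=133230930, p(98)=150198136, p(99)=169229875, p(100)=190569292, p(101)=214481126, p(102)=241265379, p(103)=271248950, p(104)=304801365, p(105)=342325709, p(106)=384276336, p(107)=431149389, p(108)=483502844, p(109)=541946240, p(110)=607163746, p(111)=679903203, p(112)=761002156, p(113)=851376628, p(114)=952050665, p(115)=1064144451, p(116)=1188908248, p(117)=1327710076, p(118)=1482074143, p(119)=1653668665, p(120)=1844349560, p(121)=2056148051, p(122)=2291320912, p(123)=2552338241, p(124)=2841940500, p(125)=3163127352, p(126)=3519222692, p(127)=3913864295, p(128)=4351078600, p(129)=4835271870, p(130)=5371315400, p(131)=5964539504, p(132)=6620830889, p(133)=7346629512, p(134)=8149040695, p(135)=9035836076, p(136)=10015581680, p(137)=11097645016, p(138)=12292341831, p(139)=13610949895, p(140)=15065878135, p(141)=16670689208, p(142)=18440293320, p(143)=20390982757, p(144)=22540654445, p(145)=24908858009, p(146)=27517052599, p(147)=30388671978, p(148)=33549419497, p(149)=37027355200, p(150)=40853235313, p(151)=45060624582, p(152)=49686288421, p(153)=54770336324, p(154)=60356673280, p(155)=66493182097, p(156)=73232243759, p(157)=80630964769, p(158)=88751778802, p(159)=97662728555.
Final step: p(160) = p(159) + p(158) - p(155) - p(153) + p(148) + p(145) - p(138) - p(134) + p(125) + p(120) - p(109) - p(103) + p(90) + p(83) - p(68) - p(60) + p(43) + p(34) - p(15) - p(5)
= 97662728555 + 88751778802 - 66493182097 - 54770336324 + 33549419497 + 24908858009 - 12292341831 - 8149040695 + 3163127352 + 1844349560 - 541946240 - 271248950 + 56634173 + 23338469 - 3087735 - 966467 + 63261 + 12310 - 176 - 7
= 107438159466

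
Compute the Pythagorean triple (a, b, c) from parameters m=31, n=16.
(705, 992, 1217)

Euclid's formula: a = m² - n², b = 2mn, c = m² + n²
m = 31, n = 16
a = 31² - 16² = 961 - 256 = 705
b = 2 × 31 × 16 = 992
c = 31² + 16² = 961 + 256 = 1217
Verification: 705² + 992² = 497025 + 984064 = 1481089 = 1217² ✓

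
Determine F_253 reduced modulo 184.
49

Matrix identity: Q^n = [[F_(n+1), F_n], [F_n, F_(n-1)]] with Q = [[1,1],[1,0]].
n = 253 = 11111101₂. Square-and-multiply, entries mod 184:
Q^1 = [[1,1],[1,0]]
Q^3 = (Q^1)²·Q = [[3,2],[2,1]]
Q^7 = (Q^3)²·Q = [[21,13],[13,8]]
Q^15 = (Q^7)²·Q = [[67,58],[58,9]]
Q^31 = (Q^15)²·Q = [[117,125],[125,176]]
Q^63 = (Q^31)²·Q = [[67,58],[58,9]]
Q^126 = (Q^63)² = [[125,176],[176,133]]
Q^253 = (Q^126)²·Q = [[9,49],[49,144]]
F_253 mod 184 = Q^253[0][1] = 49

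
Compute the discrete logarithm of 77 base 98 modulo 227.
122

Baby-step giant-step with step n = ⌈√227⌉ = 16.
Baby steps 98^j mod 227 (j:value) for j=0..15: 0:1, 1:98, 2:70, 3:50, 4:133, 5:95, 6:3, 7:67, 8:210, 9:150, 10:172, 11:58, 12:9, 13:201, 14:176, 15:223.
Giant-step multiplier: 98^(-16) ≡ 98^(226-16) = 98^210 ≡ 11 (mod 227).
Giant steps γ_i = 77·11^i mod 227: γ_0=77, γ_1=166, γ_2=10, γ_3=110, γ_4=75, γ_5=144, γ_6=222, γ_7=172 (in table at j=10).
x = i·n + j = 7·16 + 10 = 122.
Check: 98^122 ≡ 77 (mod 227).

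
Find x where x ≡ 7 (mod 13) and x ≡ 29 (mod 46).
397

Using Chinese Remainder Theorem:
M = 13 × 46 = 598
M1 = 46, M2 = 13
y1 = 46^(-1) mod 13 = 2
y2 = 13^(-1) mod 46 = 39
x = (7×46×2 + 29×13×39) mod 598 = 397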